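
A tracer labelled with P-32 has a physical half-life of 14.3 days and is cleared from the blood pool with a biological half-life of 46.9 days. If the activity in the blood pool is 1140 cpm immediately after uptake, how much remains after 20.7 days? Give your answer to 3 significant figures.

1/t_eff = 1/t_phys + 1/t_biol = 1/14.3 + 1/46.9 = 0.091252 per day.
t_eff = 14.3 × 46.9 / (14.3 + 46.9) ≈ 10.959 days.
Remaining = 1140 × (1/2)^(20.7/10.959) = 1140 × (1/2)^1.8889 ≈ 307.81 cpm.

308 cpm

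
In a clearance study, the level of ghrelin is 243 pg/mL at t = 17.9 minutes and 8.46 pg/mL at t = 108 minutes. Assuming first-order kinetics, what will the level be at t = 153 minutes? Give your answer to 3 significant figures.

1.58 pg/mL

Over Δt = 108 − 17.9 = 90.1 minutes, the level fell by a factor of 243/8.46 ≈ 28.723.
n = log₂(28.723) ≈ 4.8442 half-lives, so t½ = 90.1/4.8442 ≈ 18.6 minutes.
From t = 108 to t = 153: 8.46 × (1/2)^((153−108)/18.6) ≈ 1.5815 pg/mL.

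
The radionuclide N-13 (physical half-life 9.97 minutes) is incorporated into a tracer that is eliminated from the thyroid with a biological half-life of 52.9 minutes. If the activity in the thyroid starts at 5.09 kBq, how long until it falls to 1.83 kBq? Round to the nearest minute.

12 minutes

1/t_eff = 1/t_phys + 1/t_biol = 1/9.97 + 1/52.9 = 0.1192 per minute.
t_eff = 9.97 × 52.9 / (9.97 + 52.9) ≈ 8.3889 minutes.
n = log₂(5.09/1.83) ≈ 1.4758; t = 1.4758 × 8.3889 ≈ 12.381 minutes.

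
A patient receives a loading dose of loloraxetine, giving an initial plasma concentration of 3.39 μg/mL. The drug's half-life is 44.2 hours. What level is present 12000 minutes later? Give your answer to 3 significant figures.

0.147 μg/mL

Convert the elapsed time: 12000 minutes = 200 hours.
Number of half-lives: n = 200/44.2 ≈ 4.5249.
Remaining = 3.39 × (1/2)^4.5249 = 3.39 × 0.043438 ≈ 0.14726 μg/mL.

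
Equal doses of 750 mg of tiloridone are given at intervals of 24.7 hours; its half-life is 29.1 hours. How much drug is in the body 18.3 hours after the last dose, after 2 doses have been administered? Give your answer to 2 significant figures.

750 mg

The 2 doses were given 43, 18.3 hours ago.
Total = 750·(1/2)^(43/29.1) + 750·(1/2)^(18.3/29.1)
      = 269.3 + 485.01 ≈ 754.32 mg.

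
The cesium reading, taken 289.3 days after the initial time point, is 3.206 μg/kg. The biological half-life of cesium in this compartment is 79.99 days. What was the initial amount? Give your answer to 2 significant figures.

39 μg/kg

Number of half-lives elapsed: n = 289.3/79.99 ≈ 3.6167.
A₀ = A × 2^n = 3.206 × 2^3.6167 = 3.206 × 12.267 ≈ 39.328 μg/kg.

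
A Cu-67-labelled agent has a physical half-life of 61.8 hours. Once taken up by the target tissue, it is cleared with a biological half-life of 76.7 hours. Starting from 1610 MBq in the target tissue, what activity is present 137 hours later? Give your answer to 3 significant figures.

1/t_eff = 1/t_phys + 1/t_biol = 1/61.8 + 1/76.7 = 0.029219 per hour.
t_eff = 61.8 × 76.7 / (61.8 + 76.7) ≈ 34.224 hours.
Remaining = 1610 × (1/2)^(137/34.224) = 1610 × (1/2)^4.003 ≈ 100.42 MBq.

100 MBq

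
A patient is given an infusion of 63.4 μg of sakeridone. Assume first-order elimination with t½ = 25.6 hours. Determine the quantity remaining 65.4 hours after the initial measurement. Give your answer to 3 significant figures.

10.8 μg

Number of half-lives: n = 65.4/25.6 ≈ 2.5547.
Remaining = 63.4 × (1/2)^2.5547 = 63.4 × 0.1702 ≈ 10.791 μg.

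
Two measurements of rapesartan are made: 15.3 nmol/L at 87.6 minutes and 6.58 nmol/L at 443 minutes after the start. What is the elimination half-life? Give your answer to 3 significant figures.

Over Δt = 443 − 87.6 = 355.4 minutes, the level fell by a factor of 15.3/6.58 ≈ 2.3252.
n = log₂(2.3252) ≈ 1.2174 half-lives, so t½ = 355.4/1.2174 ≈ 291.94 minutes.

292 minutes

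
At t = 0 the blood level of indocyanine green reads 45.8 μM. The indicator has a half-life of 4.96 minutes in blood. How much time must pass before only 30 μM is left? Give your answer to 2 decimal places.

Fraction remaining = 30/45.8 ≈ 0.65502.
n = log₂(45.8/30) = ln(1.5267)/ln 2 ≈ 0.61039 half-lives.
t = n × t½ = 0.61039 × 4.96 ≈ 3.0275 minutes.

3.03 minutes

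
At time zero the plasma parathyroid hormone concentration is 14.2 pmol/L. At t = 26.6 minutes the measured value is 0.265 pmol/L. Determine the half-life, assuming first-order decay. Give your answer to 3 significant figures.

4.63 minutes

A/A₀ = 0.265/14.2 ≈ 0.018662.
n = log₂(53.585) ≈ 5.7438 half-lives elapsed in 26.6 minutes.
t½ = 26.6/5.7438 ≈ 4.6311 minutes.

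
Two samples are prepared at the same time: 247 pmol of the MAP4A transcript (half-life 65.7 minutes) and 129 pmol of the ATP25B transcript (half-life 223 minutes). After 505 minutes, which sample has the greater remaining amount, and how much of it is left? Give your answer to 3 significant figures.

MAP4A transcript: 247 × (1/2)^7.6865 ≈ 1.1991 pmol.
ATP25B transcript: 129 × (1/2)^2.2646 ≈ 26.846 pmol.
ATP25B transcript has more remaining, at ≈ 26.846 pmol.

ATP25B transcript, 26.8 pmol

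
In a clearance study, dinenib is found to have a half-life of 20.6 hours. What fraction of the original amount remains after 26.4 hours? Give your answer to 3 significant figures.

0.411

n = 26.4/20.6 ≈ 1.2816 half-lives.
Fraction remaining = (1/2)^1.2816 ≈ 0.41135.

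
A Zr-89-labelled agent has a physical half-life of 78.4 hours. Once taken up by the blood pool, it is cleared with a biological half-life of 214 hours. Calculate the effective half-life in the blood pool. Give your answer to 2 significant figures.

57 hours

1/t_eff = 1/t_phys + 1/t_biol = 1/78.4 + 1/214 = 0.017428 per hour.
t_eff = 78.4 × 214 / (78.4 + 214) ≈ 57.379 hours.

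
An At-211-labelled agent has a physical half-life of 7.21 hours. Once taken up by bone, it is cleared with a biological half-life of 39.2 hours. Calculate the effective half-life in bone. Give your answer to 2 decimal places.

6.09 hours

1/t_eff = 1/t_phys + 1/t_biol = 1/7.21 + 1/39.2 = 0.16421 per hour.
t_eff = 7.21 × 39.2 / (7.21 + 39.2) ≈ 6.0899 hours.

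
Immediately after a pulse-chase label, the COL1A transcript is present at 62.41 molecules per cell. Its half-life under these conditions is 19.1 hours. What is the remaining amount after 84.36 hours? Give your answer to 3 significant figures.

Number of half-lives: n = 84.36/19.1 ≈ 4.4168.
Remaining = 62.41 × (1/2)^4.4168 = 62.41 × 0.046819 ≈ 2.922 molecules per cell.

2.92 molecules per cell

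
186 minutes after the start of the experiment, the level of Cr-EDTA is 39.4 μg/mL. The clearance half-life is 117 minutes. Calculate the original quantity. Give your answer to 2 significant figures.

Number of half-lives elapsed: n = 186/117 ≈ 1.5897.
A₀ = A × 2^n = 39.4 × 2^1.5897 = 39.4 × 3.01 ≈ 118.59 μg/mL.

120 μg/mL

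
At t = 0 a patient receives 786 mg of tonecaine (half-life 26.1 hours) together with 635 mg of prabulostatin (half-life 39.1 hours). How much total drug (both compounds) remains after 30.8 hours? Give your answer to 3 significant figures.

tonecaine: 786 × (1/2)^(30.8/26.1) = 786 × (1/2)^1.1801 ≈ 346.88 mg.
prabulostatin: 635 × (1/2)^(30.8/39.1) = 635 × (1/2)^0.78772 ≈ 367.83 mg.
Total = 346.88 + 367.83 ≈ 714.71 mg.

715 mg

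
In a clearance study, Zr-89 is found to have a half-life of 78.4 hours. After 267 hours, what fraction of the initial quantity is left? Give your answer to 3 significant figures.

n = 267/78.4 ≈ 3.4056 half-lives.
Fraction remaining = (1/2)^3.4056 ≈ 0.094364.

0.0944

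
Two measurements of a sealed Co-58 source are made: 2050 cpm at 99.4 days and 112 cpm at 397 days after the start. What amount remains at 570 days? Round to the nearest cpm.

Over Δt = 397 − 99.4 = 297.6 days, the level fell by a factor of 2050/112 ≈ 18.304.
n = log₂(18.304) ≈ 4.1941 half-lives, so t½ = 297.6/4.1941 ≈ 70.958 days.
From t = 397 to t = 570: 112 × (1/2)^((570−397)/70.958) ≈ 20.667 cpm.

21 cpm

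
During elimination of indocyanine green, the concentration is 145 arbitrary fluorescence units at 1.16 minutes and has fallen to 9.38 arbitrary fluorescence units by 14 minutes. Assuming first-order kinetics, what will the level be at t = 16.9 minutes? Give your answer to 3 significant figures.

Over Δt = 14 − 1.16 = 12.84 minutes, the level fell by a factor of 145/9.38 ≈ 15.458.
n = log₂(15.458) ≈ 3.9503 half-lives, so t½ = 12.84/3.9503 ≈ 3.2504 minutes.
From t = 14 to t = 16.9: 9.38 × (1/2)^((16.9−14)/3.2504) ≈ 5.0538 arbitrary fluorescence units.

5.05 arbitrary fluorescence units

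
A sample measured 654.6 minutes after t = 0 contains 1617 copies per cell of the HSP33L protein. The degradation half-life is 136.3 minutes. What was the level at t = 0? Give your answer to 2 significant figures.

Number of half-lives elapsed: n = 654.6/136.3 ≈ 4.8026.
A₀ = A × 2^n = 1617 × 2^4.8026 = 1617 × 27.909 ≈ 45128 copies per cell.

45000 copies per cell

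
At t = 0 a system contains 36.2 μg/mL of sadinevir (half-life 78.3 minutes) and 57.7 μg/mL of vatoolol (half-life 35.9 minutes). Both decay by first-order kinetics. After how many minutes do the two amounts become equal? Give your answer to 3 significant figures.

44.6 minutes

Set 36.2·(1/2)^(t/78.3) = 57.7·(1/2)^(t/35.9).
Taking log₂: log₂(36.2/57.7) = t·(1/78.3 − 1/35.9).
log₂(0.62738) = -0.67258; 1/78.3 − 1/35.9 = -0.015084.
t = -0.67258 / -0.015084 ≈ 44.59 minutes.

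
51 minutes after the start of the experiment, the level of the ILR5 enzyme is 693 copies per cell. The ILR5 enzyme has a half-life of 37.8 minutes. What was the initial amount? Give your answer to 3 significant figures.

1770 copies per cell

Number of half-lives elapsed: n = 51/37.8 ≈ 1.3492.
A₀ = A × 2^n = 693 × 2^1.3492 = 693 × 2.5477 ≈ 1765.6 copies per cell.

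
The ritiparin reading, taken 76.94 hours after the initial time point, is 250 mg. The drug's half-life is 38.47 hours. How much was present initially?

Number of half-lives elapsed: n = 76.94/38.47 ≈ 2.
A₀ = A × 2^n = 250 × 2^2 = 250 × 4 ≈ 1000 mg.

1000 mg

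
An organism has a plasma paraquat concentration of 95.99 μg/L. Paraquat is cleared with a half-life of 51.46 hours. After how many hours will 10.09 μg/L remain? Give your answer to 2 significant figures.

170 hours

Fraction remaining = 10.09/95.99 ≈ 0.10512.
n = log₂(95.99/10.09) = ln(9.5134)/ln 2 ≈ 3.25 half-lives.
t = n × t½ = 3.25 × 51.46 ≈ 167.24 hours.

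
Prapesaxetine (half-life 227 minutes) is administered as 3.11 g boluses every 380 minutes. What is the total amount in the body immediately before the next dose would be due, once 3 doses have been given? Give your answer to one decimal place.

1.4 g

The 3 doses were given 1140, 760, 380 minutes ago.
Total = 3.11·(1/2)^(1140/227) + 3.11·(1/2)^(760/227) + 3.11·(1/2)^(380/227)
      = 0.095715 + 0.30543 + 0.97462 ≈ 1.3758 g.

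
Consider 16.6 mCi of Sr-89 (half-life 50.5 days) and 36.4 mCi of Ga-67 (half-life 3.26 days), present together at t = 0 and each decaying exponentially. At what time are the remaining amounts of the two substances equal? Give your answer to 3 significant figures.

3.95 days

Set 16.6·(1/2)^(t/50.5) = 36.4·(1/2)^(t/3.26).
Taking log₂: log₂(16.6/36.4) = t·(1/50.5 − 1/3.26).
log₂(0.45604) = -1.1328; 1/50.5 − 1/3.26 = -0.28695.
t = -1.1328 / -0.28695 ≈ 3.9476 days.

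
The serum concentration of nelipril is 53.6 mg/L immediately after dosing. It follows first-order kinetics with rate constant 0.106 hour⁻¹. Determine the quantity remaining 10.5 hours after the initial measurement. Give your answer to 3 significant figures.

17.6 mg/L

t½ = ln 2 / k = 0.69315 / 0.106 ≈ 6.5391 hours.
Number of half-lives: n = 10.5/6.5391 ≈ 1.6057.
Remaining = 53.6 × (1/2)^1.6057 = 53.6 × 0.32857 ≈ 17.611 mg/L.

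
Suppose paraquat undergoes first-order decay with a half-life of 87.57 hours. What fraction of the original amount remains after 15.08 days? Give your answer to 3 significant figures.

15.08 days = 361.92 hours.
n = 361.92/87.57 ≈ 4.1329 half-lives.
Fraction remaining = (1/2)^4.1329 ≈ 0.056999.

0.0570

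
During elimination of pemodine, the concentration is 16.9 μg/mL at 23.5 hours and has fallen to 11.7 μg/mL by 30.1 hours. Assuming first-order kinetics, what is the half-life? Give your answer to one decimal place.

12.4 hours

Over Δt = 30.1 − 23.5 = 6.6 hours, the level fell by a factor of 16.9/11.7 ≈ 1.4444.
n = log₂(1.4444) ≈ 0.53051 half-lives, so t½ = 6.6/0.53051 ≈ 12.441 hours.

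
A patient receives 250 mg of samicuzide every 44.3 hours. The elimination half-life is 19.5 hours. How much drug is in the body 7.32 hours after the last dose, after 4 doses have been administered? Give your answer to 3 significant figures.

The 4 doses were given 140.22, 95.92, 51.62, 7.32 hours ago.
Total = 250·(1/2)^(140.22/19.5) + 250·(1/2)^(95.92/19.5) + 250·(1/2)^(51.62/19.5) + 250·(1/2)^(7.32/19.5)
      = 1.7112 + 8.2638 + 39.908 + 192.72 ≈ 242.61 mg.

243 mg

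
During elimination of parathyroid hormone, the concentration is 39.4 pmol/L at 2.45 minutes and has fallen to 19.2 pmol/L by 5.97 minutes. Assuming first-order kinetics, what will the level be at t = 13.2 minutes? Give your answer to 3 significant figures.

4.39 pmol/L

Over Δt = 5.97 − 2.45 = 3.52 minutes, the level fell by a factor of 39.4/19.2 ≈ 2.0521.
n = log₂(2.0521) ≈ 1.0371 half-lives, so t½ = 3.52/1.0371 ≈ 3.3941 minutes.
From t = 5.97 to t = 13.2: 19.2 × (1/2)^((13.2−5.97)/3.3941) ≈ 4.3859 pmol/L.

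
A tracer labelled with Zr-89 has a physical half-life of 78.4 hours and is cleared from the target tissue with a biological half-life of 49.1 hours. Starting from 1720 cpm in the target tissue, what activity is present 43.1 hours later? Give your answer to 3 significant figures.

1/t_eff = 1/t_phys + 1/t_biol = 1/78.4 + 1/49.1 = 0.033122 per hour.
t_eff = 78.4 × 49.1 / (78.4 + 49.1) ≈ 30.192 hours.
Remaining = 1720 × (1/2)^(43.1/30.192) = 1720 × (1/2)^1.4275 ≈ 639.43 cpm.

639 cpm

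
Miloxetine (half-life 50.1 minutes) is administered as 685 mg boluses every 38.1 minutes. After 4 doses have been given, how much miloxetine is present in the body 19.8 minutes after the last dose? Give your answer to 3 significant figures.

1120 mg

The 4 doses were given 134.1, 96, 57.9, 19.8 minutes ago.
Total = 685·(1/2)^(134.1/50.1) + 685·(1/2)^(96/50.1) + 685·(1/2)^(57.9/50.1) + 685·(1/2)^(19.8/50.1)
      = 107.14 + 181.5 + 307.46 + 520.86 ≈ 1117 mg.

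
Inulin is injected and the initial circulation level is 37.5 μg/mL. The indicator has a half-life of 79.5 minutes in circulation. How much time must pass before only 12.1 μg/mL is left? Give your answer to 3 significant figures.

Fraction remaining = 12.1/37.5 ≈ 0.32267.
n = log₂(37.5/12.1) = ln(3.0992)/ln 2 ≈ 1.6319 half-lives.
t = n × t½ = 1.6319 × 79.5 ≈ 129.73 minutes.

130 minutes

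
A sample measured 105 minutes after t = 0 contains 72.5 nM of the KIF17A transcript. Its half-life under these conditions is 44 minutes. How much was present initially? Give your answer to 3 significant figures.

Number of half-lives elapsed: n = 105/44 ≈ 2.3864.
A₀ = A × 2^n = 72.5 × 2^2.3864 = 72.5 × 5.2284 ≈ 379.06 nM.

379 nM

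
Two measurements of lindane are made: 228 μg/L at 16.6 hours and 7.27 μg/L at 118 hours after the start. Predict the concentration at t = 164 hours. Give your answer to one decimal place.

1.5 μg/L

Over Δt = 118 − 16.6 = 101.4 hours, the level fell by a factor of 228/7.27 ≈ 31.362.
n = log₂(31.362) ≈ 4.9709 half-lives, so t½ = 101.4/4.9709 ≈ 20.399 hours.
From t = 118 to t = 164: 7.27 × (1/2)^((164−118)/20.399) ≈ 1.523 μg/L.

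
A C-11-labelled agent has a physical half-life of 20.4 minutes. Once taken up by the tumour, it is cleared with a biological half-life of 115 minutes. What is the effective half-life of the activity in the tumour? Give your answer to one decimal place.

1/t_eff = 1/t_phys + 1/t_biol = 1/20.4 + 1/115 = 0.057715 per minute.
t_eff = 20.4 × 115 / (20.4 + 115) ≈ 17.326 minutes.

17.3 minutes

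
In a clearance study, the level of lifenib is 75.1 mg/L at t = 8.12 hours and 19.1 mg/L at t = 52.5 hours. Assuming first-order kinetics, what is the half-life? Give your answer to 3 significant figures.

Over Δt = 52.5 − 8.12 = 44.38 hours, the level fell by a factor of 75.1/19.1 ≈ 3.9319.
n = log₂(3.9319) ≈ 1.9752 half-lives, so t½ = 44.38/1.9752 ≈ 22.468 hours.

22.5 hours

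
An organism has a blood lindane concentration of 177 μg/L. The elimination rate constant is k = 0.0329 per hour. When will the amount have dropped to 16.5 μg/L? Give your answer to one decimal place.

72.1 hours

t½ = ln 2 / k = 0.69315 / 0.0329 ≈ 21.068 hours.
Fraction remaining = 16.5/177 ≈ 0.09322.
n = log₂(177/16.5) = ln(10.727)/ln 2 ≈ 3.4232 half-lives.
t = n × t½ = 3.4232 × 21.068 ≈ 72.121 hours.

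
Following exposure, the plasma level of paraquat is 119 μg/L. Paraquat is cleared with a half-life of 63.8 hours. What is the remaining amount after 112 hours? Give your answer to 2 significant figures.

35 μg/L

Number of half-lives: n = 112/63.8 ≈ 1.7555.
Remaining = 119 × (1/2)^1.7555 = 119 × 0.29617 ≈ 35.245 μg/L.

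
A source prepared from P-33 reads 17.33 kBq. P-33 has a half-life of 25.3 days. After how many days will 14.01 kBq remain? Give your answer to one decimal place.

7.8 days

Fraction remaining = 14.01/17.33 ≈ 0.80842.
n = log₂(17.33/14.01) = ln(1.237)/ln 2 ≈ 0.30681 half-lives.
t = n × t½ = 0.30681 × 25.3 ≈ 7.7624 days.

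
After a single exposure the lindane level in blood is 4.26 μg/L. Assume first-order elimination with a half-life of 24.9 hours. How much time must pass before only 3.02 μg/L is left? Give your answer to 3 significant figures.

12.4 hours

Fraction remaining = 3.02/4.26 ≈ 0.70892.
n = log₂(4.26/3.02) = ln(1.4106)/ln 2 ≈ 0.4963 half-lives.
t = n × t½ = 0.4963 × 24.9 ≈ 12.358 hours.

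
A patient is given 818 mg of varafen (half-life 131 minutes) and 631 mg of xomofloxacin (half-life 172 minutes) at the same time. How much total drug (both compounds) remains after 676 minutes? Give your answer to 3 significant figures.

64.3 mg

varafen: 818 × (1/2)^(676/131) = 818 × (1/2)^5.1603 ≈ 22.874 mg.
xomofloxacin: 631 × (1/2)^(676/172) = 631 × (1/2)^3.9302 ≈ 41.392 mg.
Total = 22.874 + 41.392 ≈ 64.266 mg.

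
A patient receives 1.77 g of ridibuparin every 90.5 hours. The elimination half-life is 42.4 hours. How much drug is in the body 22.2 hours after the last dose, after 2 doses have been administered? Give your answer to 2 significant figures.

1.5 g

The 2 doses were given 112.7, 22.2 hours ago.
Total = 1.77·(1/2)^(112.7/42.4) + 1.77·(1/2)^(22.2/42.4)
      = 0.28043 + 1.2313 ≈ 1.5117 g.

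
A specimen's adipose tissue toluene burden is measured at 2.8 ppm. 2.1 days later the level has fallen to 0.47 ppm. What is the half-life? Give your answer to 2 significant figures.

0.82 days

A/A₀ = 0.47/2.8 ≈ 0.16786.
n = log₂(5.9574) ≈ 2.5747 half-lives elapsed in 2.1 days.
t½ = 2.1/2.5747 ≈ 0.81563 days.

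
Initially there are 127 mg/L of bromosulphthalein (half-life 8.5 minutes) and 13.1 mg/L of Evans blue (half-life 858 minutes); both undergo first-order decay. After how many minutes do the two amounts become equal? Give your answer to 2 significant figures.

Set 127·(1/2)^(t/8.5) = 13.1·(1/2)^(t/858).
Taking log₂: log₂(127/13.1) = t·(1/8.5 − 1/858).
log₂(9.6947) = 3.2772; 1/8.5 − 1/858 = 0.11648.
t = 3.2772 / 0.11648 ≈ 28.135 minutes.

28 minutes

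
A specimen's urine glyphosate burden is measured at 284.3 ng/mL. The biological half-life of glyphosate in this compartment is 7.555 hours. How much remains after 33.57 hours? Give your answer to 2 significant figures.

13 ng/mL

Number of half-lives: n = 33.57/7.555 ≈ 4.4434.
Remaining = 284.3 × (1/2)^4.4434 = 284.3 × 0.045962 ≈ 13.067 ng/mL.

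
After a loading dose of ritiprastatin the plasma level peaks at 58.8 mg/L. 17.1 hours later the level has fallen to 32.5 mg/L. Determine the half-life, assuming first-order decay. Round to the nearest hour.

20 hours

A/A₀ = 32.5/58.8 ≈ 0.55272.
n = log₂(1.8092) ≈ 0.85538 half-lives elapsed in 17.1 hours.
t½ = 17.1/0.85538 ≈ 19.991 hours.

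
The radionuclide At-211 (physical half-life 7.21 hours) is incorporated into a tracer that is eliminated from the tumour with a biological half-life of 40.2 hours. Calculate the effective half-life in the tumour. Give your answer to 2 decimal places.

6.11 hours

1/t_eff = 1/t_phys + 1/t_biol = 1/7.21 + 1/40.2 = 0.16357 per hour.
t_eff = 7.21 × 40.2 / (7.21 + 40.2) ≈ 6.1135 hours.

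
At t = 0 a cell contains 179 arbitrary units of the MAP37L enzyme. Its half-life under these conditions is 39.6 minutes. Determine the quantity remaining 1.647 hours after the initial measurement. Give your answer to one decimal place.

31.7 arbitrary units

Convert the elapsed time: 1.647 hours = 98.82 minutes.
Number of half-lives: n = 98.82/39.6 ≈ 2.4955.
Remaining = 179 × (1/2)^2.4955 = 179 × 0.17733 ≈ 31.743 arbitrary units.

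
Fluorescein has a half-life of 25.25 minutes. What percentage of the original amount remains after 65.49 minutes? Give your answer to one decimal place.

n = 65.49/25.25 ≈ 2.5937 half-lives.
Fraction remaining = (1/2)^2.5937 ≈ 0.16566, i.e. 16.566%.

16.6%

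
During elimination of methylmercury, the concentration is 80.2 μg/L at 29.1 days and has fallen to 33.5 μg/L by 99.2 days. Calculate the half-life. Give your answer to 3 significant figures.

55.7 days

Over Δt = 99.2 − 29.1 = 70.1 days, the level fell by a factor of 80.2/33.5 ≈ 2.394.
n = log₂(2.394) ≈ 1.2594 half-lives, so t½ = 70.1/1.2594 ≈ 55.66 days.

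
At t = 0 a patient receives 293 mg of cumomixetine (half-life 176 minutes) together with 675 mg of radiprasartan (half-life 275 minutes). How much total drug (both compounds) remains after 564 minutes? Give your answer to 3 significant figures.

195 mg

cumomixetine: 293 × (1/2)^(564/176) = 293 × (1/2)^3.2045 ≈ 31.784 mg.
radiprasartan: 675 × (1/2)^(564/275) = 675 × (1/2)^2.0509 ≈ 162.9 mg.
Total = 31.784 + 162.9 ≈ 194.68 mg.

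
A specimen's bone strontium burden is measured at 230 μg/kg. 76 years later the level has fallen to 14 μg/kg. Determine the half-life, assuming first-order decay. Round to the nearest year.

A/A₀ = 14/230 ≈ 0.06087.
n = log₂(16.429) ≈ 4.0381 half-lives elapsed in 76 years.
t½ = 76/4.0381 ≈ 18.821 years.

19 years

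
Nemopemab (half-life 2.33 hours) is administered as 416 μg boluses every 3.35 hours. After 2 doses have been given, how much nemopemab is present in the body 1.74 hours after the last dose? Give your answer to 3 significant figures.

The 2 doses were given 5.09, 1.74 hours ago.
Total = 416·(1/2)^(5.09/2.33) + 416·(1/2)^(1.74/2.33)
      = 91.512 + 247.91 ≈ 339.42 μg.

339 μg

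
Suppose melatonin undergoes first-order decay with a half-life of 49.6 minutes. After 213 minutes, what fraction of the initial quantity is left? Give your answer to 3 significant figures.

n = 213/49.6 ≈ 4.2944 half-lives.
Fraction remaining = (1/2)^4.2944 ≈ 0.050965.

0.0510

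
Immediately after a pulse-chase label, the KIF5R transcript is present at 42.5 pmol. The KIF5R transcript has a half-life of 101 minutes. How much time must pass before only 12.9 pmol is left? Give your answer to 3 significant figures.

174 minutes

Fraction remaining = 12.9/42.5 ≈ 0.30353.
n = log₂(42.5/12.9) = ln(3.2946)/ln 2 ≈ 1.7201 half-lives.
t = n × t½ = 1.7201 × 101 ≈ 173.73 minutes.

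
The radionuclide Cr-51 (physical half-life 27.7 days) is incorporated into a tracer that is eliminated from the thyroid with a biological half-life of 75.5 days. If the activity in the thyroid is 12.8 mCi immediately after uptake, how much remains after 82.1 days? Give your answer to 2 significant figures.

1/t_eff = 1/t_phys + 1/t_biol = 1/27.7 + 1/75.5 = 0.049346 per day.
t_eff = 27.7 × 75.5 / (27.7 + 75.5) ≈ 20.265 days.
Remaining = 12.8 × (1/2)^(82.1/20.265) = 12.8 × (1/2)^4.0513 ≈ 0.77204 mCi.

0.77 mCi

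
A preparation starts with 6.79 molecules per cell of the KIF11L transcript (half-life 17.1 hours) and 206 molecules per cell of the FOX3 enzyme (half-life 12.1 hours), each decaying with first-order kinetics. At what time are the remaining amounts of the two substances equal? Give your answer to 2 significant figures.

200 hours

Set 6.79·(1/2)^(t/17.1) = 206·(1/2)^(t/12.1).
Taking log₂: log₂(6.79/206) = t·(1/17.1 − 1/12.1).
log₂(0.032961) = -4.9231; 1/17.1 − 1/12.1 = -0.024165.
t = -4.9231 / -0.024165 ≈ 203.73 hours.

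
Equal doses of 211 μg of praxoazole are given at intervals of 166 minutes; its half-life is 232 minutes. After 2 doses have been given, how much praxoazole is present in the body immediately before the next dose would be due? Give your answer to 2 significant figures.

210 μg

The 2 doses were given 332, 166 minutes ago.
Total = 211·(1/2)^(332/232) + 211·(1/2)^(166/232)
      = 78.252 + 128.5 ≈ 206.75 μg.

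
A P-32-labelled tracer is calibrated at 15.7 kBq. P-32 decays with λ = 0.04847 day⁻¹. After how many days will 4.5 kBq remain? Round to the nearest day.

t½ = ln 2 / λ = 0.69315 / 0.04847 ≈ 14.301 days.
Fraction remaining = 4.5/15.7 ≈ 0.28662.
n = log₂(15.7/4.5) = ln(3.4889)/ln 2 ≈ 1.8028 half-lives.
t = n × t½ = 1.8028 × 14.301 ≈ 25.781 days.

26 days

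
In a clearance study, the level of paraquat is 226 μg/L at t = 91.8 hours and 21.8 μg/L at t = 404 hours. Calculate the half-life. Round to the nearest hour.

Over Δt = 404 − 91.8 = 312.2 hours, the level fell by a factor of 226/21.8 ≈ 10.367.
n = log₂(10.367) ≈ 3.3739 half-lives, so t½ = 312.2/3.3739 ≈ 92.533 hours.

93 hours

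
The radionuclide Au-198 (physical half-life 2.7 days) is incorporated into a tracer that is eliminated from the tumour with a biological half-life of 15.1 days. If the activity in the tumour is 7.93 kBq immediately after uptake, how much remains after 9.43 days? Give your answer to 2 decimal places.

1/t_eff = 1/t_phys + 1/t_biol = 1/2.7 + 1/15.1 = 0.4366 per day.
t_eff = 2.7 × 15.1 / (2.7 + 15.1) ≈ 2.2904 days.
Remaining = 7.93 × (1/2)^(9.43/2.2904) = 7.93 × (1/2)^4.1171 ≈ 0.45699 kBq.

0.46 kBq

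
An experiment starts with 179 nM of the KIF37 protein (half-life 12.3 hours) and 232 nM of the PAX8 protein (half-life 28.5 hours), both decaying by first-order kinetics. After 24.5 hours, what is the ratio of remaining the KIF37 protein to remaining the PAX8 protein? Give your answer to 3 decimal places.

KIF37 protein: 179 × (1/2)^(24.5/12.3) = 179 × (1/2)^1.9919 ≈ 45.003 nM.
PAX8 protein: 232 × (1/2)^(24.5/28.5) = 232 × (1/2)^0.85965 ≈ 127.85 nM.
Ratio ≈ 45.003 / 127.85 ≈ 0.35199.

0.352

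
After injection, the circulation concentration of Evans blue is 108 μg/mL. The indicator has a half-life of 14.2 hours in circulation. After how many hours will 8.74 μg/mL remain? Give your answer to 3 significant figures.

Fraction remaining = 8.74/108 ≈ 0.080926.
n = log₂(108/8.74) = ln(12.357)/ln 2 ≈ 3.6273 half-lives.
t = n × t½ = 3.6273 × 14.2 ≈ 51.507 hours.

51.5 hours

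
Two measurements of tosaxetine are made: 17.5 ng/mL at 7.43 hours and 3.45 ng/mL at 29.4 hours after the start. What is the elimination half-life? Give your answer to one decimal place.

Over Δt = 29.4 − 7.43 = 21.97 hours, the level fell by a factor of 17.5/3.45 ≈ 5.0725.
n = log₂(5.0725) ≈ 2.3427 half-lives, so t½ = 21.97/2.3427 ≈ 9.3781 hours.

9.4 hours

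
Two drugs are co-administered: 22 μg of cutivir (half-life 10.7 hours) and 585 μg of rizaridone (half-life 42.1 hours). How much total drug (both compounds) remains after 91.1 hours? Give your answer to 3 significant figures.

cutivir: 22 × (1/2)^(91.1/10.7) = 22 × (1/2)^8.514 ≈ 0.060179 μg.
rizaridone: 585 × (1/2)^(91.1/42.1) = 585 × (1/2)^2.1639 ≈ 130.54 μg.
Total = 0.060179 + 130.54 ≈ 130.6 μg.

131 μg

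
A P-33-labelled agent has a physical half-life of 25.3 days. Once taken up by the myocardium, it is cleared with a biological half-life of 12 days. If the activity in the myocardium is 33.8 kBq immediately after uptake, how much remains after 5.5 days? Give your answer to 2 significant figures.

21 kBq

1/t_eff = 1/t_phys + 1/t_biol = 1/25.3 + 1/12 = 0.12286 per day.
t_eff = 25.3 × 12 / (25.3 + 12) ≈ 8.1394 days.
Remaining = 33.8 × (1/2)^(5.5/8.1394) = 33.8 × (1/2)^0.67572 ≈ 21.159 kBq.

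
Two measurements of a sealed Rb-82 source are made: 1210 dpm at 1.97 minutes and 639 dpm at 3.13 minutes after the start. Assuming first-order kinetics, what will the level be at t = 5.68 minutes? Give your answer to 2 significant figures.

160 dpm

Over Δt = 3.13 − 1.97 = 1.16 minutes, the level fell by a factor of 1210/639 ≈ 1.8936.
n = log₂(1.8936) ≈ 0.92112 half-lives, so t½ = 1.16/0.92112 ≈ 1.2593 minutes.
From t = 3.13 to t = 5.68: 639 × (1/2)^((5.68−3.13)/1.2593) ≈ 157.02 dpm.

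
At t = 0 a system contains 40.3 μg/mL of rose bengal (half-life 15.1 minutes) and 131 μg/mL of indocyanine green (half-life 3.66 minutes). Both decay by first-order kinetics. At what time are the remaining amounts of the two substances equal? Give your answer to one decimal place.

Set 40.3·(1/2)^(t/15.1) = 131·(1/2)^(t/3.66).
Taking log₂: log₂(40.3/131) = t·(1/15.1 − 1/3.66).
log₂(0.30763) = -1.7007; 1/15.1 − 1/3.66 = -0.207.
t = -1.7007 / -0.207 ≈ 8.2161 minutes.

8.2 minutes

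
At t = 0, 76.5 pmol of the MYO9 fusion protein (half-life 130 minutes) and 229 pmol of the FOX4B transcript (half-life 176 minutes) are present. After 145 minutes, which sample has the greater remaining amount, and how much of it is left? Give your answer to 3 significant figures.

MYO9 fusion protein: 76.5 × (1/2)^1.1154 ≈ 35.31 pmol.
FOX4B transcript: 229 × (1/2)^0.82386 ≈ 129.37 pmol.
FOX4B transcript has more remaining, at ≈ 129.37 pmol.

FOX4B transcript, 129 pmol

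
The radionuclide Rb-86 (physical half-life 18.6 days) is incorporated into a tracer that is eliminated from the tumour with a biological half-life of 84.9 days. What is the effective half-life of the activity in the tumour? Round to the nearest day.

1/t_eff = 1/t_phys + 1/t_biol = 1/18.6 + 1/84.9 = 0.065542 per day.
t_eff = 18.6 × 84.9 / (18.6 + 84.9) ≈ 15.257 days.

15 days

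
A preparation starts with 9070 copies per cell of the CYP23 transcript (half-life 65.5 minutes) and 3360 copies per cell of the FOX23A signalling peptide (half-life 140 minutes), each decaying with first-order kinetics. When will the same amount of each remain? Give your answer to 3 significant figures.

Set 9070·(1/2)^(t/65.5) = 3360·(1/2)^(t/140).
Taking log₂: log₂(9070/3360) = t·(1/65.5 − 1/140).
log₂(2.6994) = 1.4326; 1/65.5 − 1/140 = 0.0081243.
t = 1.4326 / 0.0081243 ≈ 176.34 minutes.

176 minutes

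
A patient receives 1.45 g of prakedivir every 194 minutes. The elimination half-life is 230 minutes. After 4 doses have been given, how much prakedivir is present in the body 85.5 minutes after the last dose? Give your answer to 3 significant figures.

The 4 doses were given 667.5, 473.5, 279.5, 85.5 minutes ago.
Total = 1.45·(1/2)^(667.5/230) + 1.45·(1/2)^(473.5/230) + 1.45·(1/2)^(279.5/230) + 1.45·(1/2)^(85.5/230)
      = 0.19397 + 0.34805 + 0.62453 + 1.1206 ≈ 2.2872 g.

2.29 g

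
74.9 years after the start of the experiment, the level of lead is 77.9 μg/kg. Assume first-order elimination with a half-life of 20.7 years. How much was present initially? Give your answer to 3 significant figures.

Number of half-lives elapsed: n = 74.9/20.7 ≈ 3.6184.
A₀ = A × 2^n = 77.9 × 2^3.6184 = 77.9 × 12.281 ≈ 956.69 μg/kg.

957 μg/kg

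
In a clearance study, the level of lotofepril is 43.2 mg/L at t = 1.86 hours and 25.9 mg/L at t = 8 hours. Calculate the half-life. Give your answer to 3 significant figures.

8.32 hours

Over Δt = 8 − 1.86 = 6.14 hours, the level fell by a factor of 43.2/25.9 ≈ 1.668.
n = log₂(1.668) ≈ 0.73808 half-lives, so t½ = 6.14/0.73808 ≈ 8.3189 hours.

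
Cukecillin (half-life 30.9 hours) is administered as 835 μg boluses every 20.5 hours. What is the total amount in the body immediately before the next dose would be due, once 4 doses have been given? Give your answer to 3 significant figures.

1200 μg

The 4 doses were given 82, 61.5, 41, 20.5 hours ago.
Total = 835·(1/2)^(82/30.9) + 835·(1/2)^(61.5/30.9) + 835·(1/2)^(41/30.9) + 835·(1/2)^(20.5/30.9)
      = 132.69 + 210.16 + 332.86 + 527.2 ≈ 1202.9 μg.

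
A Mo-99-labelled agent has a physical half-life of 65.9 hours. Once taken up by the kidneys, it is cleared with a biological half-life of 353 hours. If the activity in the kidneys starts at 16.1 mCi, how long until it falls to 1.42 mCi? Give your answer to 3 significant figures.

195 hours

1/t_eff = 1/t_phys + 1/t_biol = 1/65.9 + 1/353 = 0.018007 per hour.
t_eff = 65.9 × 353 / (65.9 + 353) ≈ 55.533 hours.
n = log₂(16.1/1.42) ≈ 3.5031; t = 3.5031 × 55.533 ≈ 194.54 hours.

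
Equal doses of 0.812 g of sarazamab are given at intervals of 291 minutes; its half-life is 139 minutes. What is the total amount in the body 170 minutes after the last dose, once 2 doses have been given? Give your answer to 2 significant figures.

The 2 doses were given 461, 170 minutes ago.
Total = 0.812·(1/2)^(461/139) + 0.812·(1/2)^(170/139)
      = 0.081503 + 0.34785 ≈ 0.42935 g.

0.43 g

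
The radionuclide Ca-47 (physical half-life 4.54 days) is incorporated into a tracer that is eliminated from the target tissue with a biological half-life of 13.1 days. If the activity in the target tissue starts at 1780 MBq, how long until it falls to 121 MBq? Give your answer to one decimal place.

1/t_eff = 1/t_phys + 1/t_biol = 1/4.54 + 1/13.1 = 0.2966 per day.
t_eff = 4.54 × 13.1 / (4.54 + 13.1) ≈ 3.3715 days.
n = log₂(1780/121) ≈ 3.8788; t = 3.8788 × 3.3715 ≈ 13.078 days.

13.1 days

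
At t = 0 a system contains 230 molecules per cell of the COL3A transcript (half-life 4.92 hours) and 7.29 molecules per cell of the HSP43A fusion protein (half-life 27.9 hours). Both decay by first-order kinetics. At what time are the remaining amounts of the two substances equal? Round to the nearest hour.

30 hours

Set 230·(1/2)^(t/4.92) = 7.29·(1/2)^(t/27.9).
Taking log₂: log₂(230/7.29) = t·(1/4.92 − 1/27.9).
log₂(31.55) = 4.9796; 1/4.92 − 1/27.9 = 0.16741.
t = 4.9796 / 0.16741 ≈ 29.745 hours.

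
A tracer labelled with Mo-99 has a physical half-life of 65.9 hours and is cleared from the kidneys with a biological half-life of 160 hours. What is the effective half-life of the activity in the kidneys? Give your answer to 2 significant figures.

1/t_eff = 1/t_phys + 1/t_biol = 1/65.9 + 1/160 = 0.021425 per hour.
t_eff = 65.9 × 160 / (65.9 + 160) ≈ 46.676 hours.

47 hours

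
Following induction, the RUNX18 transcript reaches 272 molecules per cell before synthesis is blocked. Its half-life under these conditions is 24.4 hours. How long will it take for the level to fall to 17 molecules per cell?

17/272 = 1/16, so 4 half-lives have elapsed.
t = 4 × 24.4 = 97.6 hours.

97.6 hours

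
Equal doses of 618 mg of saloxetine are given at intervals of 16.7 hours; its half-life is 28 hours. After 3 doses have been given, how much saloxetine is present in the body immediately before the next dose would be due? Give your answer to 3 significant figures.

The 3 doses were given 50.1, 33.4, 16.7 hours ago.
Total = 618·(1/2)^(50.1/28) + 618·(1/2)^(33.4/28) + 618·(1/2)^(16.7/28)
      = 178.8 + 270.34 + 408.74 ≈ 857.87 mg.

858 mg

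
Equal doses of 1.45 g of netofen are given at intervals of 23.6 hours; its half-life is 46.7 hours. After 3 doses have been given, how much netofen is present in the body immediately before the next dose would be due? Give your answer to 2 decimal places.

The 3 doses were given 70.8, 47.2, 23.6 hours ago.
Total = 1.45·(1/2)^(70.8/46.7) + 1.45·(1/2)^(47.2/46.7) + 1.45·(1/2)^(23.6/46.7)
      = 0.50698 + 0.71964 + 1.0215 ≈ 2.2481 g.

2.25 g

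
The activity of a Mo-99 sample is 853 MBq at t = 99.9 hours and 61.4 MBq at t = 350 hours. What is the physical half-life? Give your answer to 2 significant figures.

66 hours

Over Δt = 350 − 99.9 = 250.1 hours, the level fell by a factor of 853/61.4 ≈ 13.893.
n = log₂(13.893) ≈ 3.7962 half-lives, so t½ = 250.1/3.7962 ≈ 65.881 hours.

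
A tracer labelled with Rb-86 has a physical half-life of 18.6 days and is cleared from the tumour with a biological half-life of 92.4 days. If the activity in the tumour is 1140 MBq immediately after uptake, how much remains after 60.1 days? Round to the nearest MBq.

1/t_eff = 1/t_phys + 1/t_biol = 1/18.6 + 1/92.4 = 0.064586 per day.
t_eff = 18.6 × 92.4 / (18.6 + 92.4) ≈ 15.483 days.
Remaining = 1140 × (1/2)^(60.1/15.483) = 1140 × (1/2)^3.8816 ≈ 77.343 MBq.

77 MBq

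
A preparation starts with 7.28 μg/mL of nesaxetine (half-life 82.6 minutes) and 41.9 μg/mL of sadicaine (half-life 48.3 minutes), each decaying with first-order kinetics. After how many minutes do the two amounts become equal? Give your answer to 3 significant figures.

294 minutes

Set 7.28·(1/2)^(t/82.6) = 41.9·(1/2)^(t/48.3).
Taking log₂: log₂(7.28/41.9) = t·(1/82.6 − 1/48.3).
log₂(0.17375) = -2.5249; 1/82.6 − 1/48.3 = -0.0085974.
t = -2.5249 / -0.0085974 ≈ 293.69 minutes.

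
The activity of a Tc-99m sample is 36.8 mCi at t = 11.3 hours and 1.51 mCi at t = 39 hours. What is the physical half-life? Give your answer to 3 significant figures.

Over Δt = 39 − 11.3 = 27.7 hours, the level fell by a factor of 36.8/1.51 ≈ 24.371.
n = log₂(24.371) ≈ 4.6071 half-lives, so t½ = 27.7/4.6071 ≈ 6.0125 hours.

6.01 hours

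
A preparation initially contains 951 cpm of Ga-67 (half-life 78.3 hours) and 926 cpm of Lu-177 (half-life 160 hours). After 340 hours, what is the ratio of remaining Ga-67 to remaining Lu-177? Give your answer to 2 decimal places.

Ga-67: 951 × (1/2)^(340/78.3) = 951 × (1/2)^4.3423 ≈ 46.884 cpm.
Lu-177: 926 × (1/2)^(340/160) = 926 × (1/2)^2.125 ≈ 212.29 cpm.
Ratio ≈ 46.884 / 212.29 ≈ 0.22085.

0.22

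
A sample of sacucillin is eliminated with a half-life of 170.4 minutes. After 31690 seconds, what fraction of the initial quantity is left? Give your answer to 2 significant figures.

31690 seconds = 528.167 minutes.
n = 528.167/170.4 ≈ 3.0996 half-lives.
Fraction remaining = (1/2)^3.0996 ≈ 0.11666.

0.12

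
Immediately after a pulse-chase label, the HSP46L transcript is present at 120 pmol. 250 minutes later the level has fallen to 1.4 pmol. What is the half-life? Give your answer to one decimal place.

A/A₀ = 1.4/120 ≈ 0.011667.
n = log₂(85.714) ≈ 6.4215 half-lives elapsed in 250 minutes.
t½ = 250/6.4215 ≈ 38.932 minutes.

38.9 minutes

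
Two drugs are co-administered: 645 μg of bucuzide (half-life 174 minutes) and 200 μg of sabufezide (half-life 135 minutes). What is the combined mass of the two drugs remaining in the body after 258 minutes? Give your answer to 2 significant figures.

280 μg

bucuzide: 645 × (1/2)^(258/174) = 645 × (1/2)^1.4828 ≈ 230.78 μg.
sabufezide: 200 × (1/2)^(258/135) = 200 × (1/2)^1.9111 ≈ 53.178 μg.
Total = 230.78 + 53.178 ≈ 283.96 μg.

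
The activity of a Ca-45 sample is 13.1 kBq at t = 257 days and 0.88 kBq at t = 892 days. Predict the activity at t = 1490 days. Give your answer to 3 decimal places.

Over Δt = 892 − 257 = 635 days, the level fell by a factor of 13.1/0.88 ≈ 14.886.
n = log₂(14.886) ≈ 3.8959 half-lives, so t½ = 635/3.8959 ≈ 162.99 days.
From t = 892 to t = 1490: 0.88 × (1/2)^((1490−892)/162.99) ≈ 0.069188 kBq.

0.069 kBq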